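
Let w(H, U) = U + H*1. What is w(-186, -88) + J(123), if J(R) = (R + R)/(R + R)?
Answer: -273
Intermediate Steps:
w(H, U) = H + U (w(H, U) = U + H = H + U)
J(R) = 1 (J(R) = (2*R)/((2*R)) = (2*R)*(1/(2*R)) = 1)
w(-186, -88) + J(123) = (-186 - 88) + 1 = -274 + 1 = -273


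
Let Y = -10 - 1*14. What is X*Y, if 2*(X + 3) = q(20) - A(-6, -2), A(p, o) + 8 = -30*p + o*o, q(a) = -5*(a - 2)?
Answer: 3264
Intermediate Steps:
q(a) = 10 - 5*a (q(a) = -5*(-2 + a) = 10 - 5*a)
A(p, o) = -8 + o² - 30*p (A(p, o) = -8 + (-30*p + o*o) = -8 + (-30*p + o²) = -8 + (o² - 30*p) = -8 + o² - 30*p)
X = -136 (X = -3 + ((10 - 5*20) - (-8 + (-2)² - 30*(-6)))/2 = -3 + ((10 - 100) - (-8 + 4 + 180))/2 = -3 + (-90 - 1*176)/2 = -3 + (-90 - 176)/2 = -3 + (½)*(-266) = -3 - 133 = -136)
Y = -24 (Y = -10 - 14 = -24)
X*Y = -136*(-24) = 3264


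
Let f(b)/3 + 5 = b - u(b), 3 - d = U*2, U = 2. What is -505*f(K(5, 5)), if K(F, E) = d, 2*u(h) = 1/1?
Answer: 19695/2 ≈ 9847.5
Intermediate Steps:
u(h) = ½ (u(h) = (½)/1 = (½)*1 = ½)
d = -1 (d = 3 - 2*2 = 3 - 1*4 = 3 - 4 = -1)
K(F, E) = -1
f(b) = -33/2 + 3*b (f(b) = -15 + 3*(b - 1*½) = -15 + 3*(b - ½) = -15 + 3*(-½ + b) = -15 + (-3/2 + 3*b) = -33/2 + 3*b)
-505*f(K(5, 5)) = -505*(-33/2 + 3*(-1)) = -505*(-33/2 - 3) = -505*(-39/2) = 19695/2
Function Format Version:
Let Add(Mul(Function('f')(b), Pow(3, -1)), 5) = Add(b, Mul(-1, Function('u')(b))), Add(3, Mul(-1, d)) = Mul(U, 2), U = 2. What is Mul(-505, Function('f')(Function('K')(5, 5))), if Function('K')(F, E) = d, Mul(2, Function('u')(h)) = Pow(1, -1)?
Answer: Rational(19695, 2) ≈ 9847.5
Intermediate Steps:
Function('u')(h) = Rational(1, 2) (Function('u')(h) = Mul(Rational(1, 2), Pow(1, -1)) = Mul(Rational(1, 2), 1) = Rational(1, 2))
d = -1 (d = Add(3, Mul(-1, Mul(2, 2))) = Add(3, Mul(-1, 4)) = Add(3, -4) = -1)
Function('K')(F, E) = -1
Function('f')(b) = Add(Rational(-33, 2), Mul(3, b)) (Function('f')(b) = Add(-15, Mul(3, Add(b, Mul(-1, Rational(1, 2))))) = Add(-15, Mul(3, Add(b, Rational(-1, 2)))) = Add(-15, Mul(3, Add(Rational(-1, 2), b))) = Add(-15, Add(Rational(-3, 2), Mul(3, b))) = Add(Rational(-33, 2), Mul(3, b)))
Mul(-505, Function('f')(Function('K')(5, 5))) = Mul(-505, Add(Rational(-33, 2), Mul(3, -1))) = Mul(-505, Add(Rational(-33, 2), -3)) = Mul(-505, Rational(-39, 2)) = Rational(19695, 2)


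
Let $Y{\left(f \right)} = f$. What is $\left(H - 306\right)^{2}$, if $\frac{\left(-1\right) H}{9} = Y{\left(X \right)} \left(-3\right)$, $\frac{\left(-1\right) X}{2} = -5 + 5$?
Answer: $93636$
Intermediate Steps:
$X = 0$ ($X = - 2 \left(-5 + 5\right) = \left(-2\right) 0 = 0$)
$H = 0$ ($H = - 9 \cdot 0 \left(-3\right) = \left(-9\right) 0 = 0$)
$\left(H - 306\right)^{2} = \left(0 - 306\right)^{2} = \left(-306\right)^{2} = 93636$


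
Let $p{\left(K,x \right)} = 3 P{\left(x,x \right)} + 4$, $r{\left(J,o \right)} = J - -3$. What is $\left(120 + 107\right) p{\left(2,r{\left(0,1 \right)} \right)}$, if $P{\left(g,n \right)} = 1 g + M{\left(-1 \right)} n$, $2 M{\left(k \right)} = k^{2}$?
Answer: $\frac{7945}{2} \approx 3972.5$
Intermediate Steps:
$M{\left(k \right)} = \frac{k^{2}}{2}$
$P{\left(g,n \right)} = g + \frac{n}{2}$ ($P{\left(g,n \right)} = 1 g + \frac{\left(-1\right)^{2}}{2} n = g + \frac{1}{2} \cdot 1 n = g + \frac{n}{2}$)
$r{\left(J,o \right)} = 3 + J$ ($r{\left(J,o \right)} = J + 3 = 3 + J$)
$p{\left(K,x \right)} = 4 + \frac{9 x}{2}$ ($p{\left(K,x \right)} = 3 \left(x + \frac{x}{2}\right) + 4 = 3 \frac{3 x}{2} + 4 = \frac{9 x}{2} + 4 = 4 + \frac{9 x}{2}$)
$\left(120 + 107\right) p{\left(2,r{\left(0,1 \right)} \right)} = \left(120 + 107\right) \left(4 + \frac{9 \left(3 + 0\right)}{2}\right) = 227 \left(4 + \frac{9}{2} \cdot 3\right) = 227 \left(4 + \frac{27}{2}\right) = 227 \cdot \frac{35}{2} = \frac{7945}{2}$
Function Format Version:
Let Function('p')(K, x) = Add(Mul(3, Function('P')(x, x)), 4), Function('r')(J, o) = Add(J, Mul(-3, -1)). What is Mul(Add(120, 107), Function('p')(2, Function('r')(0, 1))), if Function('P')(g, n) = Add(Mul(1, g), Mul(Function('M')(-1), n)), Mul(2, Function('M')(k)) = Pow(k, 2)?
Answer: Rational(7945, 2) ≈ 3972.5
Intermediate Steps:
Function('M')(k) = Mul(Rational(1, 2), Pow(k, 2))
Function('P')(g, n) = Add(g, Mul(Rational(1, 2), n)) (Function('P')(g, n) = Add(Mul(1, g), Mul(Mul(Rational(1, 2), Pow(-1, 2)), n)) = Add(g, Mul(Mul(Rational(1, 2), 1), n)) = Add(g, Mul(Rational(1, 2), n)))
Function('r')(J, o) = Add(3, J) (Function('r')(J, o) = Add(J, 3) = Add(3, J))
Function('p')(K, x) = Add(4, Mul(Rational(9, 2), x)) (Function('p')(K, x) = Add(Mul(3, Add(x, Mul(Rational(1, 2), x))), 4) = Add(Mul(3, Mul(Rational(3, 2), x)), 4) = Add(Mul(Rational(9, 2), x), 4) = Add(4, Mul(Rational(9, 2), x)))
Mul(Add(120, 107), Function('p')(2, Function('r')(0, 1))) = Mul(Add(120, 107), Add(4, Mul(Rational(9, 2), Add(3, 0)))) = Mul(227, Add(4, Mul(Rational(9, 2), 3))) = Mul(227, Add(4, Rational(27, 2))) = Mul(227, Rational(35, 2)) = Rational(7945, 2)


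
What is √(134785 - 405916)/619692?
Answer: I*√271131/619692 ≈ 0.00084026*I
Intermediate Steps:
√(134785 - 405916)/619692 = √(-271131)*(1/619692) = (I*√271131)*(1/619692) = I*√271131/619692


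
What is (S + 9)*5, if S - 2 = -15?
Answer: -20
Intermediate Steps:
S = -13 (S = 2 - 15 = -13)
(S + 9)*5 = (-13 + 9)*5 = -4*5 = -20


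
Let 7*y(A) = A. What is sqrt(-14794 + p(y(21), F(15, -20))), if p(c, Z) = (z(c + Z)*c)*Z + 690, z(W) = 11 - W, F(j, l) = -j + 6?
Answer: I*sqrt(14563) ≈ 120.68*I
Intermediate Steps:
y(A) = A/7
F(j, l) = 6 - j
p(c, Z) = 690 + Z*c*(11 - Z - c) (p(c, Z) = ((11 - (c + Z))*c)*Z + 690 = ((11 - (Z + c))*c)*Z + 690 = ((11 + (-Z - c))*c)*Z + 690 = ((11 - Z - c)*c)*Z + 690 = (c*(11 - Z - c))*Z + 690 = Z*c*(11 - Z - c) + 690 = 690 + Z*c*(11 - Z - c))
sqrt(-14794 + p(y(21), F(15, -20))) = sqrt(-14794 + (690 - (6 - 1*15)*(1/7)*21*(-11 + (6 - 1*15) + (1/7)*21))) = sqrt(-14794 + (690 - 1*(6 - 15)*3*(-11 + (6 - 15) + 3))) = sqrt(-14794 + (690 - 1*(-9)*3*(-11 - 9 + 3))) = sqrt(-14794 + (690 - 1*(-9)*3*(-17))) = sqrt(-14794 + (690 - 459)) = sqrt(-14794 + 231) = sqrt(-14563) = I*sqrt(14563)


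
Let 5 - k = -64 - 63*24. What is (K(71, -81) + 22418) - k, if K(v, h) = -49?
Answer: 20788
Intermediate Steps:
k = 1581 (k = 5 - (-64 - 63*24) = 5 - (-64 - 1512) = 5 - 1*(-1576) = 5 + 1576 = 1581)
(K(71, -81) + 22418) - k = (-49 + 22418) - 1*1581 = 22369 - 1581 = 20788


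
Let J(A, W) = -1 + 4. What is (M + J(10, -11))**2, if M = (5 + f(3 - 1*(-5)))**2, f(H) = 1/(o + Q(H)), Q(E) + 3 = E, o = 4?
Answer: 5564881/6561 ≈ 848.18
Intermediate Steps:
J(A, W) = 3
Q(E) = -3 + E
f(H) = 1/(1 + H) (f(H) = 1/(4 + (-3 + H)) = 1/(1 + H))
M = 2116/81 (M = (5 + 1/(1 + (3 - 1*(-5))))**2 = (5 + 1/(1 + (3 + 5)))**2 = (5 + 1/(1 + 8))**2 = (5 + 1/9)**2 = (46/9)**2 = 2116/81 ≈ 26.123)
(M + J(10, -11))**2 = (2116/81 + 3)**2 = (2359/81)**2 = 5564881/6561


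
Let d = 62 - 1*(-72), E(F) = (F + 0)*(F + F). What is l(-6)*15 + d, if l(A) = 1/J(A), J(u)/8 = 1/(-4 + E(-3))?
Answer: 641/4 ≈ 160.25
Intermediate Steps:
E(F) = 2*F² (E(F) = F*(2*F) = 2*F²)
J(u) = 4/7 (J(u) = 8/(-4 + 2*(-3)²) = 8/(-4 + 2*9) = 8/(-4 + 18) = 8/14 = 8*(1/14) = 4/7)
d = 134 (d = 62 + 72 = 134)
l(A) = 7/4 (l(A) = 1/(4/7) = 7/4)
l(-6)*15 + d = (7/4)*15 + 134 = 105/4 + 134 = 641/4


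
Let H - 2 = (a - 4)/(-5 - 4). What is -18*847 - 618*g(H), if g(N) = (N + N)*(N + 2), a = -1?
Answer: -800158/27 ≈ -29635.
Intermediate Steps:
H = 23/9 (H = 2 + (-1 - 4)/(-5 - 4) = 2 - 5/(-9) = 2 - 5*(-⅑) = 2 + 5/9 = 23/9 ≈ 2.5556)
g(N) = 2*N*(2 + N) (g(N) = (2*N)*(2 + N) = 2*N*(2 + N))
-18*847 - 618*g(H) = -18*847 - 1236*23*(2 + 23/9)/9 = -15246 - 1236*23*41/(9*9) = -15246 - 618*1886/81 = -15246 - 388516/27 = -800158/27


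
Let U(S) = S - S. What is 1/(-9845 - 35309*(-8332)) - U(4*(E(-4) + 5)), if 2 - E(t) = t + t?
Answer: 1/376223128 ≈ 2.6580e-9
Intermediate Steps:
E(t) = 2 - 2*t (E(t) = 2 - (t + t) = 2 - 2*t)
U(S) = 0
1/(-9845 - 35309*(-8332)) - U(4*(E(-4) + 5)) = 1/(-9845 - 35309*(-8332)) - 1*0 = -1/8332/(-45154) + 0 = -1/45154*(-1/8332) + 0 = 1/376223128 + 0 = 1/376223128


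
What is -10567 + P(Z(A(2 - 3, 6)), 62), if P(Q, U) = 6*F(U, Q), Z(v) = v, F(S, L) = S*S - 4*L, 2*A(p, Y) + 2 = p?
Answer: 12533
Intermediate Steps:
A(p, Y) = -1 + p/2
F(S, L) = S**2 - 4*L
P(Q, U) = -24*Q + 6*U**2 (P(Q, U) = 6*(U**2 - 4*Q) = -24*Q + 6*U**2)
-10567 + P(Z(A(2 - 3, 6)), 62) = -10567 + (-24*(-1 + (2 - 3)/2) + 6*62**2) = -10567 + (-24*(-1 + (1/2)*(-1)) + 6*3844) = -10567 + (-24*(-1 - 1/2) + 23064) = -10567 + (-24*(-3/2) + 23064) = -10567 + (36 + 23064) = -10567 + 23100 = 12533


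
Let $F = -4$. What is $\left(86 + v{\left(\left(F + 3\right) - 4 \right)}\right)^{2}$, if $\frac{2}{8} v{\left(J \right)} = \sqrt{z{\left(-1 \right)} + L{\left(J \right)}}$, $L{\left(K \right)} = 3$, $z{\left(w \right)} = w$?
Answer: $7428 + 688 \sqrt{2} \approx 8401.0$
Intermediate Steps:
$v{\left(J \right)} = 4 \sqrt{2}$ ($v{\left(J \right)} = 4 \sqrt{-1 + 3} = 4 \sqrt{2}$)
$\left(86 + v{\left(\left(F + 3\right) - 4 \right)}\right)^{2} = \left(86 + 4 \sqrt{2}\right)^{2}$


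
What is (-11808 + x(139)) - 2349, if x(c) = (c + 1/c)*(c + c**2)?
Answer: 2690923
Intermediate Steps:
(-11808 + x(139)) - 2349 = (-11808 + (1 + 139 + 139**2 + 139**3)) - 2349 = (-11808 + (1 + 139 + 19321 + 2685619)) - 2349 = (-11808 + 2705080) - 2349 = 2693272 - 2349 = 2690923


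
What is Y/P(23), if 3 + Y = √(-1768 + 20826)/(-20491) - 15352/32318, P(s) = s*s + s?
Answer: -56153/8919768 - √19058/11311032 ≈ -0.0063075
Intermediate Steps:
P(s) = s + s² (P(s) = s² + s = s + s²)
Y = -56153/16159 - √19058/20491 (Y = -3 + (√(-1768 + 20826)/(-20491) - 15352/32318) = -3 + (√19058*(-1/20491) - 15352*1/32318) = -3 + (-√19058/20491 - 7676/16159) = -3 + (-7676/16159 - √19058/20491) = -56153/16159 - √19058/20491 ≈ -3.4818)
Y/P(23) = (-56153/16159 - √19058/20491)/((23*(1 + 23))) = (-56153/16159 - √19058/20491)/((23*24)) = (-56153/16159 - √19058/20491)/552 = (-56153/16159 - √19058/20491)*(1/552) = -56153/8919768 - √19058/11311032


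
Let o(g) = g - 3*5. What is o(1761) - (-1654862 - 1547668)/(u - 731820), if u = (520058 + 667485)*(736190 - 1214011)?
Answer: 990739264275228/567433715623 ≈ 1746.0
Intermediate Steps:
u = -567432983803 (u = 1187543*(-477821) = -567432983803)
o(g) = -15 + g (o(g) = g - 15 = -15 + g)
o(1761) - (-1654862 - 1547668)/(u - 731820) = (-15 + 1761) - (-1654862 - 1547668)/(-567432983803 - 731820) = 1746 - (-3202530)/(-567433715623) = 1746 - (-3202530)*(-1)/567433715623 = 1746 - 1*3202530/567433715623 = 1746 - 3202530/567433715623 = 990739264275228/567433715623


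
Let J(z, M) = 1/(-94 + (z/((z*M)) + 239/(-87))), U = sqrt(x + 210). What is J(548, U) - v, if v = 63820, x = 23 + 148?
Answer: -574215780751033/8997425380 - 2523*sqrt(381)/8997425380 ≈ -63820.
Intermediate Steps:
x = 171
U = sqrt(381) (U = sqrt(171 + 210) = sqrt(381) ≈ 19.519)
J(z, M) = 1/(-8417/87 + 1/M) (J(z, M) = 1/(-94 + (z/((M*z)) + 239*(-1/87))) = 1/(-94 + (z*(1/(M*z)) - 239/87)) = 1/(-94 + (1/M - 239/87)) = 1/(-94 + (-239/87 + 1/M)) = 1/(-8417/87 + 1/M))
J(548, U) - v = -87*sqrt(381)/(-87 + 8417*sqrt(381)) - 1*63820 = -87*sqrt(381)/(-87 + 8417*sqrt(381)) - 63820 = -63820 - 87*sqrt(381)/(-87 + 8417*sqrt(381))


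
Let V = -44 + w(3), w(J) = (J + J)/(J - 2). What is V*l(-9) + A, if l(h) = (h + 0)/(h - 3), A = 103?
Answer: 149/2 ≈ 74.500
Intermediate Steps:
w(J) = 2*J/(-2 + J) (w(J) = (2*J)/(-2 + J) = 2*J/(-2 + J))
l(h) = h/(-3 + h)
V = -38 (V = -44 + 2*3/(-2 + 3) = -44 + 2*3/1 = -44 + 2*3*1 = -44 + 6 = -38)
V*l(-9) + A = -(-342)/(-3 - 9) + 103 = -(-342)/(-12) + 103 = -(-342)*(-1)/12 + 103 = -38*¾ + 103 = -57/2 + 103 = 149/2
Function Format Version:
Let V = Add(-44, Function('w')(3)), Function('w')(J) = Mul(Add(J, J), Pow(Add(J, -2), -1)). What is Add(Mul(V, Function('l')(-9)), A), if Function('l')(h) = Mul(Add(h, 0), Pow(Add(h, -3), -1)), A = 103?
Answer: Rational(149, 2) ≈ 74.500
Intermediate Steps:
Function('w')(J) = Mul(2, J, Pow(Add(-2, J), -1)) (Function('w')(J) = Mul(Mul(2, J), Pow(Add(-2, J), -1)) = Mul(2, J, Pow(Add(-2, J), -1)))
Function('l')(h) = Mul(h, Pow(Add(-3, h), -1))
V = -38 (V = Add(-44, Mul(2, 3, Pow(Add(-2, 3), -1))) = Add(-44, Mul(2, 3, Pow(1, -1))) = Add(-44, Mul(2, 3, 1)) = Add(-44, 6) = -38)
Add(Mul(V, Function('l')(-9)), A) = Add(Mul(-38, Mul(-9, Pow(Add(-3, -9), -1))), 103) = Add(Mul(-38, Mul(-9, Pow(-12, -1))), 103) = Add(Mul(-38, Mul(-9, Rational(-1, 12))), 103) = Add(Mul(-38, Rational(3, 4)), 103) = Add(Rational(-57, 2), 103) = Rational(149, 2)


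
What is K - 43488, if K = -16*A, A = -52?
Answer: -42656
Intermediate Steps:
K = 832 (K = -16*(-52) = 832)
K - 43488 = 832 - 43488 = -42656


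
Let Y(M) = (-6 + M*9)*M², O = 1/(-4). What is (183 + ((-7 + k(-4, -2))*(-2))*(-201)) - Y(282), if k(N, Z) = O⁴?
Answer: -25773746871/128 ≈ -2.0136e+8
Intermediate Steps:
O = -¼ (O = 1*(-¼) = -¼ ≈ -0.25000)
k(N, Z) = 1/256 (k(N, Z) = (-¼)⁴ = 1/256)
Y(M) = M²*(-6 + 9*M) (Y(M) = (-6 + 9*M)*M² = M²*(-6 + 9*M))
(183 + ((-7 + k(-4, -2))*(-2))*(-201)) - Y(282) = (183 + ((-7 + 1/256)*(-2))*(-201)) - 282²*(-6 + 9*282) = (183 - 1791/256*(-2)*(-201)) - 79524*(-6 + 2538) = (183 + (1791/128)*(-201)) - 79524*2532 = (183 - 359991/128) - 1*201354768 = -336567/128 - 201354768 = -25773746871/128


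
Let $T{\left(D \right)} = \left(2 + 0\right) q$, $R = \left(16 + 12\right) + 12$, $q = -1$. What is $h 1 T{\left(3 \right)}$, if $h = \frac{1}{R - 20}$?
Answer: $- \frac{1}{10} \approx -0.1$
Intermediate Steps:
$R = 40$ ($R = 28 + 12 = 40$)
$h = \frac{1}{20}$ ($h = \frac{1}{40 - 20} = \frac{1}{20} \approx 0.05$)
$T{\left(D \right)} = -2$ ($T{\left(D \right)} = \left(2 + 0\right) \left(-1\right) = 2 \left(-1\right) = -2$)
$h 1 T{\left(3 \right)} = \frac{1}{20} \cdot 1 \left(-2\right) = \frac{1}{20} \left(-2\right) = - \frac{1}{10}$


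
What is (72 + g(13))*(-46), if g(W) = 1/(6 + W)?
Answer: -62974/19 ≈ -3314.4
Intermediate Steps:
(72 + g(13))*(-46) = (72 + 1/(6 + 13))*(-46) = (72 + 1/19)*(-46) = (1369/19)*(-46) = -62974/19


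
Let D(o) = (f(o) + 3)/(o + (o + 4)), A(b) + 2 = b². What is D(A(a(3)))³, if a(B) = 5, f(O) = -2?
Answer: 1/125000 ≈ 8.0000e-6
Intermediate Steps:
A(b) = -2 + b²
D(o) = 1/(4 + 2*o) (D(o) = (-2 + 3)/(o + (o + 4)) = 1/(o + (4 + o)) = 1/(4 + 2*o))
D(A(a(3)))³ = (1/(2*(2 + (-2 + 5²))))³ = (1/(2*(2 + (-2 + 25))))³ = (1/(2*(2 + 23)))³ = ((½)/25)³ = ((½)*(1/25))³ = (1/50)³ = 1/125000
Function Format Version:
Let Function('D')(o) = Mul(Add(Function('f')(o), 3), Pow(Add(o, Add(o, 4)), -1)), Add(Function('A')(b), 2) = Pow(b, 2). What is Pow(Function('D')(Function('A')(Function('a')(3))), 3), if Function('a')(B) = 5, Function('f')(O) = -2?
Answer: Rational(1, 125000) ≈ 8.0000e-6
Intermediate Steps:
Function('A')(b) = Add(-2, Pow(b, 2))
Function('D')(o) = Pow(Add(4, Mul(2, o)), -1) (Function('D')(o) = Mul(Add(-2, 3), Pow(Add(o, Add(o, 4)), -1)) = Mul(1, Pow(Add(o, Add(4, o)), -1)) = Mul(1, Pow(Add(4, Mul(2, o)), -1)) = Pow(Add(4, Mul(2, o)), -1))
Pow(Function('D')(Function('A')(Function('a')(3))), 3) = Pow(Mul(Rational(1, 2), Pow(Add(2, Add(-2, Pow(5, 2))), -1)), 3) = Pow(Mul(Rational(1, 2), Pow(Add(2, Add(-2, 25)), -1)), 3) = Pow(Mul(Rational(1, 2), Pow(Add(2, 23), -1)), 3) = Pow(Mul(Rational(1, 2), Pow(25, -1)), 3) = Pow(Mul(Rational(1, 2), Rational(1, 25)), 3) = Pow(Rational(1, 50), 3) = Rational(1, 125000)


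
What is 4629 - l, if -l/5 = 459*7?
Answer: 20694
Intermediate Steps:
l = -16065 (l = -2295*7 = -5*3213 = -16065)
4629 - l = 4629 - 1*(-16065) = 4629 + 16065 = 20694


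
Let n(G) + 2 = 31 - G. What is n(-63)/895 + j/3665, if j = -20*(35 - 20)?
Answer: 13736/656035 ≈ 0.020938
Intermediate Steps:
n(G) = 29 - G (n(G) = -2 + (31 - G) = 29 - G)
j = -300 (j = -20*15 = -300)
n(-63)/895 + j/3665 = (29 - 1*(-63))/895 - 300/3665 = (29 + 63)*(1/895) - 300*1/3665 = 92*(1/895) - 60/733 = 92/895 - 60/733 = 13736/656035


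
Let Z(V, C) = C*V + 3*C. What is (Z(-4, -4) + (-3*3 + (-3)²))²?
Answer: 16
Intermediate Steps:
Z(V, C) = 3*C + C*V
(Z(-4, -4) + (-3*3 + (-3)²))² = (-4*(3 - 4) + (-3*3 + (-3)²))² = (-4*(-1) + (-9 + 9))² = (4 + 0)² = 4² = 16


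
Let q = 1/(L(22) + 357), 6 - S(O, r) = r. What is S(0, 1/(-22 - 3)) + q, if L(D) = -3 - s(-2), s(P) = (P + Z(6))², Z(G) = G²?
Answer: 121077/20050 ≈ 6.0387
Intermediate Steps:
S(O, r) = 6 - r
s(P) = (36 + P)² (s(P) = (P + 6²)² = (P + 36)² = (36 + P)²)
L(D) = -1159 (L(D) = -3 - (36 - 2)² = -3 - 1*34² = -3 - 1*1156 = -3 - 1156 = -1159)
q = -1/802 (q = 1/(-1159 + 357) = 1/(-802) = -1/802 ≈ -0.0012469)
S(0, 1/(-22 - 3)) + q = (6 - 1/(-22 - 3)) - 1/802 = (6 - 1/(-25)) - 1/802 = (6 - 1*(-1/25)) - 1/802 = (6 + 1/25) - 1/802 = 151/25 - 1/802 = 121077/20050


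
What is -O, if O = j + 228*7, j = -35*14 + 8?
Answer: -1114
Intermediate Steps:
j = -482 (j = -490 + 8 = -482)
O = 1114 (O = -482 + 228*7 = -482 + 1596 = 1114)
-O = -1*1114 = -1114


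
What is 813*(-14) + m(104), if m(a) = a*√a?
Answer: -11382 + 208*√26 ≈ -10321.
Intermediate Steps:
m(a) = a^(3/2)
813*(-14) + m(104) = 813*(-14) + 104^(3/2) = -11382 + 208*√26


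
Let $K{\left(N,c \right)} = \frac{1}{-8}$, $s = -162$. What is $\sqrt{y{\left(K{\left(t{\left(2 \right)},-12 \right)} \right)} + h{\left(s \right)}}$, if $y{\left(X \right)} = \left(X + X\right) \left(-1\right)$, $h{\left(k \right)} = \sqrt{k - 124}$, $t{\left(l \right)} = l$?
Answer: $\frac{\sqrt{1 + 4 i \sqrt{286}}}{2} \approx 2.9295 + 2.8865 i$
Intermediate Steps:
$h{\left(k \right)} = \sqrt{-124 + k}$
$K{\left(N,c \right)} = - \frac{1}{8}$
$y{\left(X \right)} = - 2 X$ ($y{\left(X \right)} = 2 X \left(-1\right) = - 2 X$)
$\sqrt{y{\left(K{\left(t{\left(2 \right)},-12 \right)} \right)} + h{\left(s \right)}} = \sqrt{\left(-2\right) \left(- \frac{1}{8}\right) + \sqrt{-124 - 162}} = \sqrt{\frac{1}{4} + \sqrt{-286}} = \sqrt{\frac{1}{4} + i \sqrt{286}}$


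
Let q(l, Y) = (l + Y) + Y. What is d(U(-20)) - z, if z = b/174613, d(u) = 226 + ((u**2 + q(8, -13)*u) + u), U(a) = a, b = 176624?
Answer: 168499534/174613 ≈ 964.99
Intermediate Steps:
q(l, Y) = l + 2*Y (q(l, Y) = (Y + l) + Y = l + 2*Y)
d(u) = 226 + u**2 - 17*u (d(u) = 226 + ((u**2 + (8 + 2*(-13))*u) + u) = 226 + ((u**2 + (8 - 26)*u) + u) = 226 + ((u**2 - 18*u) + u) = 226 + (u**2 - 17*u) = 226 + u**2 - 17*u)
z = 176624/174613 ≈ 1.0115
d(U(-20)) - z = (226 + (-20)**2 - 17*(-20)) - 1*176624/174613 = (226 + 400 + 340) - 176624/174613 = 966 - 176624/174613 = 168499534/174613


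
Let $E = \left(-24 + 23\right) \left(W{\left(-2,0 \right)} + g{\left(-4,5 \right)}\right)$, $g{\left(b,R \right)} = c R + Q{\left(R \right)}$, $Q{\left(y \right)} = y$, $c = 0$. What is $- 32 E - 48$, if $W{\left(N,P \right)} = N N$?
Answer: $240$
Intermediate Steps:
$W{\left(N,P \right)} = N^{2}$
$g{\left(b,R \right)} = R$ ($g{\left(b,R \right)} = 0 R + R = 0 + R = R$)
$E = -9$ ($E = \left(-24 + 23\right) \left(\left(-2\right)^{2} + 5\right) = - (4 + 5) = \left(-1\right) 9 = -9$)
$- 32 E - 48 = \left(-32\right) \left(-9\right) - 48 = 288 - 48 = 240$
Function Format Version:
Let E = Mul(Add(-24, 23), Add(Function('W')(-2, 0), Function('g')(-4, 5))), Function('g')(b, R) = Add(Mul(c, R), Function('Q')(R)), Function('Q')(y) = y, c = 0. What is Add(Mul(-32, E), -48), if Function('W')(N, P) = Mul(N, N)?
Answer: 240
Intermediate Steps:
Function('W')(N, P) = Pow(N, 2)
Function('g')(b, R) = R (Function('g')(b, R) = Add(Mul(0, R), R) = Add(0, R) = R)
E = -9 (E = Mul(Add(-24, 23), Add(Pow(-2, 2), 5)) = Mul(-1, Add(4, 5)) = Mul(-1, 9) = -9)
Add(Mul(-32, E), -48) = Add(Mul(-32, -9), -48) = Add(288, -48) = 240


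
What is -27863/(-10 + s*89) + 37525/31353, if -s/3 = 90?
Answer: 1775689639/753726120 ≈ 2.3559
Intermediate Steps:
s = -270 (s = -3*90 = -270)
-27863/(-10 + s*89) + 37525/31353 = -27863/(-10 - 270*89) + 37525/31353 = -27863/(-10 - 24030) + 37525*(1/31353) = -27863/(-24040) + 37525/31353 = -27863*(-1/24040) + 37525/31353 = 27863/24040 + 37525/31353 = 1775689639/753726120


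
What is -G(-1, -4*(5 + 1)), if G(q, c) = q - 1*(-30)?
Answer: -29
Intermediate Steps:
G(q, c) = 30 + q (G(q, c) = q + 30 = 30 + q)
-G(-1, -4*(5 + 1)) = -(30 - 1) = -1*29 = -29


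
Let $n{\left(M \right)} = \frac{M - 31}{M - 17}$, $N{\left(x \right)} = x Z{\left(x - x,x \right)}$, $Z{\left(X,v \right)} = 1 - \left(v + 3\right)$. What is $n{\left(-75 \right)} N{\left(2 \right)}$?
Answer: $- \frac{212}{23} \approx -9.2174$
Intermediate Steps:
$Z{\left(X,v \right)} = -2 - v$ ($Z{\left(X,v \right)} = 1 - \left(3 + v\right) = -2 - v$)
$N{\left(x \right)} = x \left(-2 - x\right)$
$n{\left(M \right)} = \frac{-31 + M}{-17 + M}$
$n{\left(-75 \right)} N{\left(2 \right)} = \frac{-31 - 75}{-17 - 75} \left(\left(-1\right) 2 \left(2 + 2\right)\right) = \frac{1}{-92} \left(-106\right) \left(\left(-1\right) 2 \cdot 4\right) = \left(- \frac{1}{92}\right) \left(-106\right) \left(-8\right) = \frac{53}{46} \left(-8\right) = - \frac{212}{23}$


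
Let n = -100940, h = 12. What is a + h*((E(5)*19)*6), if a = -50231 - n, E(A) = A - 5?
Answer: 50709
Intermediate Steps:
E(A) = -5 + A
a = 50709 (a = -50231 - 1*(-100940) = -50231 + 100940 = 50709)
a + h*((E(5)*19)*6) = 50709 + 12*(((-5 + 5)*19)*6) = 50709 + 12*((0*19)*6) = 50709 + 12*(0*6) = 50709 + 12*0 = 50709 + 0 = 50709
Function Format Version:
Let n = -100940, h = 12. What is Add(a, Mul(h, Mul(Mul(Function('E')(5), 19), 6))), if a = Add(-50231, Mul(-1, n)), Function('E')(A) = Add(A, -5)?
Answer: 50709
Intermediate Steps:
Function('E')(A) = Add(-5, A)
a = 50709 (a = Add(-50231, Mul(-1, -100940)) = Add(-50231, 100940) = 50709)
Add(a, Mul(h, Mul(Mul(Function('E')(5), 19), 6))) = Add(50709, Mul(12, Mul(Mul(Add(-5, 5), 19), 6))) = Add(50709, Mul(12, Mul(Mul(0, 19), 6))) = Add(50709, Mul(12, Mul(0, 6))) = Add(50709, Mul(12, 0)) = Add(50709, 0) = 50709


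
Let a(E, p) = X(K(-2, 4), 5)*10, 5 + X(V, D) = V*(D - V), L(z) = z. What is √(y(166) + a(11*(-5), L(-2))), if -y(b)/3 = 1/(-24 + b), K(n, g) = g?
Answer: I*√202066/142 ≈ 3.1656*I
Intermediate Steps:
X(V, D) = -5 + V*(D - V)
y(b) = -3/(-24 + b)
a(E, p) = -10 (a(E, p) = (-5 - 1*4² + 5*4)*10 = (-5 - 1*16 + 20)*10 = (-5 - 16 + 20)*10 = -1*10 = -10)
√(y(166) + a(11*(-5), L(-2))) = √(-3/(-24 + 166) - 10) = √(-3/142 - 10) = √(-1423/142) = I*√202066/142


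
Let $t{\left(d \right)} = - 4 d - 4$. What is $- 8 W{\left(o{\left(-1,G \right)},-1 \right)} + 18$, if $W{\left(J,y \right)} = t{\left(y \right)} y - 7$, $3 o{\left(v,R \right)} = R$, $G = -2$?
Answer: $74$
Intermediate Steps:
$o{\left(v,R \right)} = \frac{R}{3}$
$t{\left(d \right)} = -4 - 4 d$
$W{\left(J,y \right)} = -7 + y \left(-4 - 4 y\right)$ ($W{\left(J,y \right)} = \left(-4 - 4 y\right) y - 7 = y \left(-4 - 4 y\right) - 7 = -7 + y \left(-4 - 4 y\right)$)
$- 8 W{\left(o{\left(-1,G \right)},-1 \right)} + 18 = - 8 \left(-7 - - 4 \left(1 - 1\right)\right) + 18 = - 8 \left(-7 - \left(-4\right) 0\right) + 18 = - 8 \left(-7 + 0\right) + 18 = \left(-8\right) \left(-7\right) + 18 = 56 + 18 = 74$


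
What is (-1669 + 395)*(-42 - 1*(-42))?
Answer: 0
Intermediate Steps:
(-1669 + 395)*(-42 - 1*(-42)) = -1274*(-42 + 42) = -1274*0 = 0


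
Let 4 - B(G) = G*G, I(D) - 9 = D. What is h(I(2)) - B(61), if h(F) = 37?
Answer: 3754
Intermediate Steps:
I(D) = 9 + D
B(G) = 4 - G**2 (B(G) = 4 - G*G = 4 - G**2)
h(I(2)) - B(61) = 37 - (4 - 1*61**2) = 37 - (4 - 1*3721) = 37 - (4 - 3721) = 37 - 1*(-3717) = 37 + 3717 = 3754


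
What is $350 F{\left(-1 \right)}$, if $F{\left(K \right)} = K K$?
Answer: $350$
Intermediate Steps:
$F{\left(K \right)} = K^{2}$
$350 F{\left(-1 \right)} = 350 \left(-1\right)^{2} = 350 \cdot 1 = 350$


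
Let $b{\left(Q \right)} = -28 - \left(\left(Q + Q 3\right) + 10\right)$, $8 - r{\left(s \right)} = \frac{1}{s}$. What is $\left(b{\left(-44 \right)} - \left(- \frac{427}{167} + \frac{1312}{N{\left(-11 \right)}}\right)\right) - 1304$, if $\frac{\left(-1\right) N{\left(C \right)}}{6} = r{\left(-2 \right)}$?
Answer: $- \frac{9689941}{8517} \approx -1137.7$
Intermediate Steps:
$r{\left(s \right)} = 8 - \frac{1}{s}$
$N{\left(C \right)} = -51$ ($N{\left(C \right)} = - 6 \left(8 - \frac{1}{-2}\right) = - 6 \left(8 - - \frac{1}{2}\right) = - 6 \left(8 + \frac{1}{2}\right) = \left(-6\right) \frac{17}{2} = -51$)
$b{\left(Q \right)} = -38 - 4 Q$ ($b{\left(Q \right)} = -28 - \left(\left(Q + 3 Q\right) + 10\right) = -28 - \left(4 Q + 10\right) = -28 - \left(10 + 4 Q\right) = -38 - 4 Q$)
$\left(b{\left(-44 \right)} - \left(- \frac{427}{167} + \frac{1312}{N{\left(-11 \right)}}\right)\right) - 1304 = \left(\left(-38 - -176\right) - \left(- \frac{1312}{51} - \frac{427}{167}\right)\right) - 1304 = \left(\left(-38 + 176\right) - - \frac{240881}{8517}\right) - 1304 = \left(138 + \left(\frac{1312}{51} + \frac{427}{167}\right)\right) - 1304 = \left(138 + \frac{240881}{8517}\right) - 1304 = \frac{1416227}{8517} - 1304 = - \frac{9689941}{8517}$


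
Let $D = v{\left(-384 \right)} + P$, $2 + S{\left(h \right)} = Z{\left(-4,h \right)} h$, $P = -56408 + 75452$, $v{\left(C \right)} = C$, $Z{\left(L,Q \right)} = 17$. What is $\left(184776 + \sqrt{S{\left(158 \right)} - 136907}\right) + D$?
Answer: $203436 + i \sqrt{134223} \approx 2.0344 \cdot 10^{5} + 366.36 i$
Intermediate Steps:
$P = 19044$
$S{\left(h \right)} = -2 + 17 h$
$D = 18660$ ($D = -384 + 19044 = 18660$)
$\left(184776 + \sqrt{S{\left(158 \right)} - 136907}\right) + D = \left(184776 + \sqrt{\left(-2 + 17 \cdot 158\right) - 136907}\right) + 18660 = \left(184776 + \sqrt{\left(-2 + 2686\right) - 136907}\right) + 18660 = \left(184776 + \sqrt{2684 - 136907}\right) + 18660 = \left(184776 + \sqrt{-134223}\right) + 18660 = \left(184776 + i \sqrt{134223}\right) + 18660 = 203436 + i \sqrt{134223}$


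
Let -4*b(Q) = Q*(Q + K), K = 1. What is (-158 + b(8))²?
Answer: 30976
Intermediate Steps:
b(Q) = -Q*(1 + Q)/4 (b(Q) = -Q*(Q + 1)/4 = -Q*(1 + Q)/4)
(-158 + b(8))² = (-158 - ¼*8*(1 + 8))² = (-158 - ¼*8*9)² = (-158 - 18)² = (-176)² = 30976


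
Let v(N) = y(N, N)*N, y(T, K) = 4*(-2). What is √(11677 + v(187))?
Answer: √10181 ≈ 100.90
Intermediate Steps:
y(T, K) = -8
v(N) = -8*N
√(11677 + v(187)) = √(11677 - 8*187) = √(11677 - 1496) = √10181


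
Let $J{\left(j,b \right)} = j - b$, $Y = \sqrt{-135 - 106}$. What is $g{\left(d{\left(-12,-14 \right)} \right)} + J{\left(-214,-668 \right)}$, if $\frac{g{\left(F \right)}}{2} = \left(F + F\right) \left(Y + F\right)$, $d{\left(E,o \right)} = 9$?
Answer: $778 + 36 i \sqrt{241} \approx 778.0 + 558.87 i$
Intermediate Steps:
$Y = i \sqrt{241}$ ($Y = \sqrt{-241} = i \sqrt{241} \approx 15.524 i$)
$g{\left(F \right)} = 4 F \left(F + i \sqrt{241}\right)$ ($g{\left(F \right)} = 2 \left(F + F\right) \left(i \sqrt{241} + F\right) = 2 \cdot 2 F \left(F + i \sqrt{241}\right) = 4 F \left(F + i \sqrt{241}\right)$)
$g{\left(d{\left(-12,-14 \right)} \right)} + J{\left(-214,-668 \right)} = 4 \cdot 9 \left(9 + i \sqrt{241}\right) - -454 = \left(324 + 36 i \sqrt{241}\right) + \left(-214 + 668\right) = \left(324 + 36 i \sqrt{241}\right) + 454 = 778 + 36 i \sqrt{241}$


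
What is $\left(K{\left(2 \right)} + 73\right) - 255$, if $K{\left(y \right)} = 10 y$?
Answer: $-162$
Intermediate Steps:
$\left(K{\left(2 \right)} + 73\right) - 255 = \left(10 \cdot 2 + 73\right) - 255 = \left(20 + 73\right) - 255 = 93 - 255 = -162$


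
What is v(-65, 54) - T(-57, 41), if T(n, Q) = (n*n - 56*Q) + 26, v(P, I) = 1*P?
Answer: -1044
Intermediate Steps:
v(P, I) = P
T(n, Q) = 26 + n**2 - 56*Q (T(n, Q) = (n**2 - 56*Q) + 26 = 26 + n**2 - 56*Q)
v(-65, 54) - T(-57, 41) = -65 - (26 + (-57)**2 - 56*41) = -65 - (26 + 3249 - 2296) = -65 - 1*979 = -65 - 979 = -1044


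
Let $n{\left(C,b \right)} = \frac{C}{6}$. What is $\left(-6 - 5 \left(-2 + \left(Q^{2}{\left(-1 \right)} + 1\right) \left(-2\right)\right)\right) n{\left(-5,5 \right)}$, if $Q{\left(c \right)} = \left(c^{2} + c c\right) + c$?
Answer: $-20$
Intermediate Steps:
$Q{\left(c \right)} = c + 2 c^{2}$ ($Q{\left(c \right)} = \left(c^{2} + c^{2}\right) + c = 2 c^{2} + c = c + 2 c^{2}$)
$n{\left(C,b \right)} = \frac{C}{6}$ ($n{\left(C,b \right)} = C \frac{1}{6} = \frac{C}{6}$)
$\left(-6 - 5 \left(-2 + \left(Q^{2}{\left(-1 \right)} + 1\right) \left(-2\right)\right)\right) n{\left(-5,5 \right)} = \left(-6 - 5 \left(-2 + \left(\left(- (1 + 2 \left(-1\right))\right)^{2} + 1\right) \left(-2\right)\right)\right) \frac{1}{6} \left(-5\right) = \left(-6 - 5 \left(-2 + \left(\left(- (1 - 2)\right)^{2} + 1\right) \left(-2\right)\right)\right) \left(- \frac{5}{6}\right) = \left(-6 - 5 \left(-2 + \left(\left(\left(-1\right) \left(-1\right)\right)^{2} + 1\right) \left(-2\right)\right)\right) \left(- \frac{5}{6}\right) = \left(-6 - 5 \left(-2 + \left(1^{2} + 1\right) \left(-2\right)\right)\right) \left(- \frac{5}{6}\right) = \left(-6 - 5 \left(-2 + \left(1 + 1\right) \left(-2\right)\right)\right) \left(- \frac{5}{6}\right) = \left(-6 - 5 \left(-2 + 2 \left(-2\right)\right)\right) \left(- \frac{5}{6}\right) = \left(-6 - 5 \left(-2 - 4\right)\right) \left(- \frac{5}{6}\right) = \left(-6 - -30\right) \left(- \frac{5}{6}\right) = \left(-6 + 30\right) \left(- \frac{5}{6}\right) = 24 \left(- \frac{5}{6}\right) = -20$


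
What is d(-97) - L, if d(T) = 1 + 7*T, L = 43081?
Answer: -43759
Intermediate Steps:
d(-97) - L = (1 + 7*(-97)) - 1*43081 = (1 - 679) - 43081 = -678 - 43081 = -43759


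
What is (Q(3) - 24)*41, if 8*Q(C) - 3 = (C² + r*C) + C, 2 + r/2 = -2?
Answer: -8241/8 ≈ -1030.1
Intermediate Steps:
r = -8 (r = -4 + 2*(-2) = -4 - 4 = -8)
Q(C) = 3/8 - 7*C/8 + C²/8 (Q(C) = 3/8 + ((C² - 8*C) + C)/8 = 3/8 + (C² - 7*C)/8 = 3/8 + (-7*C/8 + C²/8) = 3/8 - 7*C/8 + C²/8)
(Q(3) - 24)*41 = ((3/8 - 7/8*3 + (⅛)*3²) - 24)*41 = ((3/8 - 21/8 + (⅛)*9) - 24)*41 = ((3/8 - 21/8 + 9/8) - 24)*41 = (-9/8 - 24)*41 = -201/8*41 = -8241/8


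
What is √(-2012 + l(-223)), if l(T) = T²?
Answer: √47717 ≈ 218.44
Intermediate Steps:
√(-2012 + l(-223)) = √(-2012 + (-223)²) = √(-2012 + 49729) = √47717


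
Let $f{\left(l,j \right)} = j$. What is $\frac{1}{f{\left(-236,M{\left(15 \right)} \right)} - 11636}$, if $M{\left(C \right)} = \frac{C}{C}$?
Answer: $- \frac{1}{11635} \approx -8.5948 \cdot 10^{-5}$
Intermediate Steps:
$M{\left(C \right)} = 1$
$\frac{1}{f{\left(-236,M{\left(15 \right)} \right)} - 11636} = \frac{1}{1 - 11636} = \frac{1}{-11635} = - \frac{1}{11635}$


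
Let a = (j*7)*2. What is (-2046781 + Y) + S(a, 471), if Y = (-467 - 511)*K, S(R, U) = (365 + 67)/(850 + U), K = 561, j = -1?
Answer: -3428574487/1321 ≈ -2.5954e+6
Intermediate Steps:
a = -14 (a = -1*7*2 = -7*2 = -14)
S(R, U) = 432/(850 + U)
Y = -548658 (Y = (-467 - 511)*561 = -978*561 = -548658)
(-2046781 + Y) + S(a, 471) = (-2046781 - 548658) + 432/(850 + 471) = -2595439 + 432/1321 = -3428574487/1321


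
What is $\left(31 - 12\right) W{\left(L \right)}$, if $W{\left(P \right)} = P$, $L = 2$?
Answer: $38$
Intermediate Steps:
$\left(31 - 12\right) W{\left(L \right)} = \left(31 - 12\right) 2 = 19 \cdot 2 = 38$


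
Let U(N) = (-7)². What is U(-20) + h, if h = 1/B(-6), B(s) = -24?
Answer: 1175/24 ≈ 48.958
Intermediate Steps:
U(N) = 49
h = -1/24 (h = 1/(-24) = -1/24 ≈ -0.041667)
U(-20) + h = 49 - 1/24 = 1175/24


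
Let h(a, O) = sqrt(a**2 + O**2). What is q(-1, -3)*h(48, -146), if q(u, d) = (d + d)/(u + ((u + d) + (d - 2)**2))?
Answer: -3*sqrt(5905)/5 ≈ -46.106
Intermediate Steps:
q(u, d) = 2*d/(d + (-2 + d)**2 + 2*u) (q(u, d) = (2*d)/(u + ((d + u) + (-2 + d)**2)) = (2*d)/(u + (d + u + (-2 + d)**2)) = (2*d)/(d + (-2 + d)**2 + 2*u) = 2*d/(d + (-2 + d)**2 + 2*u))
h(a, O) = sqrt(O**2 + a**2)
q(-1, -3)*h(48, -146) = (2*(-3)/(-3 + (-2 - 3)**2 + 2*(-1)))*sqrt((-146)**2 + 48**2) = (2*(-3)/(-3 + (-5)**2 - 2))*sqrt(21316 + 2304) = (2*(-3)/(-3 + 25 - 2))*sqrt(23620) = (2*(-3)/20)*(2*sqrt(5905)) = (2*(-3)*(1/20))*(2*sqrt(5905)) = -3*sqrt(5905)/5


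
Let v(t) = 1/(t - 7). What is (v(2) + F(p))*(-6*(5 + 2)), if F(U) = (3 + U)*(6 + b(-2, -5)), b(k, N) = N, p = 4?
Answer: -1428/5 ≈ -285.60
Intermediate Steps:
v(t) = 1/(-7 + t)
F(U) = 3 + U (F(U) = (3 + U)*(6 - 5) = (3 + U)*1 = 3 + U)
(v(2) + F(p))*(-6*(5 + 2)) = (1/(-7 + 2) + (3 + 4))*(-6*(5 + 2)) = (1/(-5) + 7)*(-6*7) = (-1/5 + 7)*(-42) = (34/5)*(-42) = -1428/5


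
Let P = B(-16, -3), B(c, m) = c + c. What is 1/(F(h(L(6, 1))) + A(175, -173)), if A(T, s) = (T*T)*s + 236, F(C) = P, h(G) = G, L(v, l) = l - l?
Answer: -1/5297921 ≈ -1.8875e-7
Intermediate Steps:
B(c, m) = 2*c
L(v, l) = 0
P = -32 (P = 2*(-16) = -32)
F(C) = -32
A(T, s) = 236 + s*T² (A(T, s) = T²*s + 236 = s*T² + 236 = 236 + s*T²)
1/(F(h(L(6, 1))) + A(175, -173)) = 1/(-32 + (236 - 173*175²)) = 1/(-32 + (236 - 173*30625)) = 1/(-32 + (236 - 5298125)) = 1/(-32 - 5297889) = 1/(-5297921) = -1/5297921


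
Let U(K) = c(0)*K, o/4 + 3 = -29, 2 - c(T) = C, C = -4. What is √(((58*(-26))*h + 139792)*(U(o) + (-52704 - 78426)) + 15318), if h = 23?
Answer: 123*I*√916354 ≈ 1.1774e+5*I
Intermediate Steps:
c(T) = 6 (c(T) = 2 - 1*(-4) = 2 + 4 = 6)
o = -128 (o = -12 + 4*(-29) = -12 - 116 = -128)
U(K) = 6*K
√(((58*(-26))*h + 139792)*(U(o) + (-52704 - 78426)) + 15318) = √(((58*(-26))*23 + 139792)*(6*(-128) + (-52704 - 78426)) + 15318) = √((-1508*23 + 139792)*(-768 - 131130) + 15318) = √((-34684 + 139792)*(-131898) + 15318) = √(105108*(-131898) + 15318) = √(-13863534984 + 15318) = √(-13863519666) = 123*I*√916354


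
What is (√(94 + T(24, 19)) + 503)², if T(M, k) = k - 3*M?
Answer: (503 + √41)² ≈ 2.5949e+5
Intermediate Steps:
(√(94 + T(24, 19)) + 503)² = (√(94 + (19 - 3*24)) + 503)² = (√(94 + (19 - 72)) + 503)² = (√(94 - 53) + 503)² = (√41 + 503)² = (503 + √41)²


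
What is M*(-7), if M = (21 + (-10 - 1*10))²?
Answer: -7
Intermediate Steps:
M = 1 (M = (21 + (-10 - 10))² = (21 - 20)² = 1² = 1)
M*(-7) = 1*(-7) = -7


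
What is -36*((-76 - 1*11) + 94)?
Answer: -252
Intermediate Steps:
-36*((-76 - 1*11) + 94) = -36*((-76 - 11) + 94) = -36*(-87 + 94) = -36*7 = -252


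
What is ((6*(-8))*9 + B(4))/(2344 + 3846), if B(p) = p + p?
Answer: -212/3095 ≈ -0.068498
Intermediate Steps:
B(p) = 2*p
((6*(-8))*9 + B(4))/(2344 + 3846) = ((6*(-8))*9 + 2*4)/(2344 + 3846) = (-48*9 + 8)/6190 = (-432 + 8)*(1/6190) = -424*1/6190 = -212/3095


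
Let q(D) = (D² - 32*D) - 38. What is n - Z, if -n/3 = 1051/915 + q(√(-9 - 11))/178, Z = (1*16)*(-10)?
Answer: 4276196/27145 + 96*I*√5/89 ≈ 157.53 + 2.4119*I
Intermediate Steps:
q(D) = -38 + D² - 32*D
Z = -160 (Z = 16*(-10) = -160)
n = -67004/27145 + 96*I*√5/89 (n = -3*(1051/915 + (-38 + (√(-9 - 11))² - 32*√(-9 - 11))/178) = -3*(1051*(1/915) + (-38 + (√(-20))² - 64*I*√5)*(1/178)) = -3*(1051/915 + (-38 + (2*I*√5)² - 64*I*√5)*(1/178)) = -3*(1051/915 + (-38 - 20 - 64*I*√5)*(1/178)) = -3*(1051/915 + (-58 - 64*I*√5)*(1/178)) = -3*(1051/915 + (-29/89 - 32*I*√5/89)) = -3*(67004/81435 - 32*I*√5/89) = -67004/27145 + 96*I*√5/89 ≈ -2.4684 + 2.4119*I)
n - Z = (-67004/27145 + 96*I*√5/89) - 1*(-160) = (-67004/27145 + 96*I*√5/89) + 160 = 4276196/27145 + 96*I*√5/89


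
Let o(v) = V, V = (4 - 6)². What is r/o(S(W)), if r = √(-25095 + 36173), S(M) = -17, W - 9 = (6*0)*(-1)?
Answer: √11078/4 ≈ 26.313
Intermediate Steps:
W = 9 (W = 9 + (6*0)*(-1) = 9 + 0*(-1) = 9 + 0 = 9)
V = 4 (V = (-2)² = 4)
o(v) = 4
r = √11078 ≈ 105.25
r/o(S(W)) = √11078/4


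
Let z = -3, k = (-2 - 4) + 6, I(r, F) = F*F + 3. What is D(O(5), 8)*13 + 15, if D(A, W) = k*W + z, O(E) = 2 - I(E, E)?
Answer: -24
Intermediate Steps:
I(r, F) = 3 + F² (I(r, F) = F² + 3 = 3 + F²)
k = 0 (k = -6 + 6 = 0)
O(E) = -1 - E² (O(E) = 2 - (3 + E²) = 2 + (-3 - E²) = -1 - E²)
D(A, W) = -3 (D(A, W) = 0*W - 3 = 0 - 3 = -3)
D(O(5), 8)*13 + 15 = -3*13 + 15 = -39 + 15 = -24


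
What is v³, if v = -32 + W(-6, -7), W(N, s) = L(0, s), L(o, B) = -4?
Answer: -46656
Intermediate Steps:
W(N, s) = -4
v = -36 (v = -32 - 4 = -36)
v³ = (-36)³ = -46656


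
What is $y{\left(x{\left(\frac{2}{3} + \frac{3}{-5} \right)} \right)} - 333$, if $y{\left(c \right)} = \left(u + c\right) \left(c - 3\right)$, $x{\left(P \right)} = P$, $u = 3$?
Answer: $- \frac{76949}{225} \approx -342.0$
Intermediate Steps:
$y{\left(c \right)} = \left(-3 + c\right) \left(3 + c\right)$ ($y{\left(c \right)} = \left(3 + c\right) \left(c - 3\right) = \left(3 + c\right) \left(-3 + c\right) = \left(-3 + c\right) \left(3 + c\right)$)
$y{\left(x{\left(\frac{2}{3} + \frac{3}{-5} \right)} \right)} - 333 = \left(-9 + \left(\frac{2}{3} + \frac{3}{-5}\right)^{2}\right) - 333 = \left(-9 + \left(2 \cdot \frac{1}{3} + 3 \left(- \frac{1}{5}\right)\right)^{2}\right) - 333 = \left(-9 + \left(\frac{2}{3} - \frac{3}{5}\right)^{2}\right) - 333 = \left(-9 + \left(\frac{1}{15}\right)^{2}\right) - 333 = \left(-9 + \frac{1}{225}\right) - 333 = - \frac{2024}{225} - 333 = - \frac{76949}{225}$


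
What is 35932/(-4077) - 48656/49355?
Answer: -1971794372/201220335 ≈ -9.7992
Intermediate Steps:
35932/(-4077) - 48656/49355 = 35932*(-1/4077) - 48656*1/49355 = -35932/4077 - 48656/49355 = -1971794372/201220335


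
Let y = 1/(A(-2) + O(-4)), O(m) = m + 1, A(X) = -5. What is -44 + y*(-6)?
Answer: -173/4 ≈ -43.250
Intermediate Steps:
O(m) = 1 + m
y = -⅛ (y = 1/(-5 + (1 - 4)) = 1/(-5 - 3) = 1/(-8) = -⅛ ≈ -0.12500)
-44 + y*(-6) = -44 - ⅛*(-6) = -44 + ¾ = -173/4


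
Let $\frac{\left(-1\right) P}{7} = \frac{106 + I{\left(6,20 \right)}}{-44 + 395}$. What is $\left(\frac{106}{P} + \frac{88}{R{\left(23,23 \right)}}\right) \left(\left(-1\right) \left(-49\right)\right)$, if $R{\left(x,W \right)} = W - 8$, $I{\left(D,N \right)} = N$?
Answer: $- \frac{26693}{15} \approx -1779.5$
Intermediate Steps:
$R{\left(x,W \right)} = -8 + W$
$P = - \frac{98}{39}$ ($P = - 7 \frac{106 + 20}{-44 + 395} = - 7 \cdot \frac{126}{351} = - 7 \cdot 126 \cdot \frac{1}{351} = \left(-7\right) \frac{14}{39} = - \frac{98}{39} \approx -2.5128$)
$\left(\frac{106}{P} + \frac{88}{R{\left(23,23 \right)}}\right) \left(\left(-1\right) \left(-49\right)\right) = \left(\frac{106}{- \frac{98}{39}} + \frac{88}{-8 + 23}\right) \left(\left(-1\right) \left(-49\right)\right) = \left(106 \left(- \frac{39}{98}\right) + \frac{88}{15}\right) 49 = \left(- \frac{2067}{49} + 88 \cdot \frac{1}{15}\right) 49 = \left(- \frac{2067}{49} + \frac{88}{15}\right) 49 = \left(- \frac{26693}{735}\right) 49 = - \frac{26693}{15}$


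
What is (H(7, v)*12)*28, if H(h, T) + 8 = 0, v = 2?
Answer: -2688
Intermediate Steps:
H(h, T) = -8 (H(h, T) = -8 + 0 = -8)
(H(7, v)*12)*28 = -8*12*28 = -96*28 = -2688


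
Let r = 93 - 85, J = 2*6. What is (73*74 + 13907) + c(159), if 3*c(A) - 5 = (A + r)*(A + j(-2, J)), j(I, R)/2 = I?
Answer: 27939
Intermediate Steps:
J = 12
j(I, R) = 2*I
r = 8
c(A) = 5/3 + (-4 + A)*(8 + A)/3 (c(A) = 5/3 + ((A + 8)*(A + 2*(-2)))/3 = 5/3 + ((8 + A)*(A - 4))/3 = 5/3 + ((8 + A)*(-4 + A))/3 = 5/3 + ((-4 + A)*(8 + A))/3 = 5/3 + (-4 + A)*(8 + A)/3)
(73*74 + 13907) + c(159) = (73*74 + 13907) + (-9 + (⅓)*159² + (4/3)*159) = (5402 + 13907) + (-9 + (⅓)*25281 + 212) = 19309 + (-9 + 8427 + 212) = 19309 + 8630 = 27939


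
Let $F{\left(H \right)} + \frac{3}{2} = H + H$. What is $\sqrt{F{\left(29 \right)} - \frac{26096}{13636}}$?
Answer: $\frac{\sqrt{51784658}}{974} \approx 7.3883$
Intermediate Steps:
$F{\left(H \right)} = - \frac{3}{2} + 2 H$ ($F{\left(H \right)} = - \frac{3}{2} + \left(H + H\right) = - \frac{3}{2} + 2 H$)
$\sqrt{F{\left(29 \right)} - \frac{26096}{13636}} = \sqrt{\left(- \frac{3}{2} + 2 \cdot 29\right) - \frac{26096}{13636}} = \sqrt{\left(- \frac{3}{2} + 58\right) - \frac{932}{487}} = \sqrt{\frac{113}{2} - \frac{932}{487}} = \sqrt{\frac{53167}{974}} = \frac{\sqrt{51784658}}{974}$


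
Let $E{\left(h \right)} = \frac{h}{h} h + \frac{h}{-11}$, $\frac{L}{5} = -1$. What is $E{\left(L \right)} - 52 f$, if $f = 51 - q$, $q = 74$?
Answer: $\frac{13106}{11} \approx 1191.5$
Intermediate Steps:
$L = -5$ ($L = 5 \left(-1\right) = -5$)
$f = -23$ ($f = 51 - 74 = -23$)
$E{\left(h \right)} = \frac{10 h}{11}$ ($E{\left(h \right)} = 1 h + h \left(- \frac{1}{11}\right) = h - \frac{h}{11} = \frac{10 h}{11}$)
$E{\left(L \right)} - 52 f = \frac{10}{11} \left(-5\right) - -1196 = - \frac{50}{11} + 1196 = \frac{13106}{11}$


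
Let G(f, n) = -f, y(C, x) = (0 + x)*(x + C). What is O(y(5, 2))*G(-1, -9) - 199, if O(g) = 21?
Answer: -178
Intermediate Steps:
y(C, x) = x*(C + x)
O(y(5, 2))*G(-1, -9) - 199 = 21*(-1*(-1)) - 199 = 21*1 - 199 = 21 - 199 = -178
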